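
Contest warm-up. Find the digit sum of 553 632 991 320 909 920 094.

5+5+3+6+3+2+9+9+1+3+2+0+9+0+9+9+2+0+0+9+4 = 90

90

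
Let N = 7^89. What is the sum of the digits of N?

364

7^89 = 1635782513474434908477160959077878011007714974754996979744938053160034289607
Sum of its 76 digits: 364.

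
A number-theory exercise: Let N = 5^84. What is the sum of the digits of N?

5^84 = 51698788284564229679463043254372678347863256931304931640625
Sum of its 59 digits: 280.

280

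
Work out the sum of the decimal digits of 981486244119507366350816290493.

9+8+1+4+8+6+2+4+4+1+1+9+5+0+7+3+6+6+3+5+0+8+1+6+2+9+0+4+9+3 = 134

134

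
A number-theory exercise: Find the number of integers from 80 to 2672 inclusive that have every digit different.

The integers in [80, 2672] that have every digit different: 80, 81, 82, 83, 84, 85, …, 2670, 2671.
1487 qualify.

1487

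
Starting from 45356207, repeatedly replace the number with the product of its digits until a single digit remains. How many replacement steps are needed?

1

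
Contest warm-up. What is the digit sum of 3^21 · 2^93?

3^21 · 2^93 = 103594320440486187116912596627306315776
Sum of its 39 digits: 162.

162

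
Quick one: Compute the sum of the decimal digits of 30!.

30! = 265252859812191058636308480000000
Sum of its 33 digits: 117.

117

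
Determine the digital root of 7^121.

7

The digital root of n equals n mod 9 (or 9 when 9 | n), so we need 7^121 mod 9.
7^121 ≡ 7 (mod 9), so the digital root is 7.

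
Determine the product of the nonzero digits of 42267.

4×2×2×6×7 = 672

672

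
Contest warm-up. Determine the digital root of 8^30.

The digital root of n equals n mod 9 (or 9 when 9 | n), so we need 8^30 mod 9.
8^30 ≡ 1 (mod 9), so the digital root is 1.

1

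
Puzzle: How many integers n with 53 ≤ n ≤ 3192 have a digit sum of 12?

222

The integers in [53, 3192] that have a digit sum of 12: 57, 66, 75, 84, 93, 129, …, 3171, 3180.
222 qualify.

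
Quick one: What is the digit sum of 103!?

103! = 99029007164861804075467152545817733490901658221144924830052805546998766658416222832141441073883538492653516385977292093222882134415149891584000000000000000000000000
Sum of its 164 digits: 621.

621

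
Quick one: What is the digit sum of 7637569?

43

7+6+3+7+5+6+9 = 43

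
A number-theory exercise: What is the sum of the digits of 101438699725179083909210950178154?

144

1+0+1+4+3+8+6+9+9+7+2+5+1+7+9+0+8+3+9+0+9+2+1+0+9+5+0+1+7+8+1+5+4 = 144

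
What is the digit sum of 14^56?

304

14^56 = 15246494378829046560613604332386398677770506088956376453046337536
Sum of its 65 digits: 304.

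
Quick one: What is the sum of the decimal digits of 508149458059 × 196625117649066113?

143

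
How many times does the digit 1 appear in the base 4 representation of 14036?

14036 in base 4 is 3123110.
The digit 1 appears 3 times.

3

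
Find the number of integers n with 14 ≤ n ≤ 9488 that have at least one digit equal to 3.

3341

The integers in [14, 9488] that have at least one digit equal to 3: 23, 30, 31, 32, 33, 34, …, 9473, 9483.
3341 qualify.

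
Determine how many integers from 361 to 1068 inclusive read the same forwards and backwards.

The integers in [361, 1068] that read the same forwards and backwards: 363, 373, 383, 393, 404, 414, …, 999, 1001.
65 qualify.

65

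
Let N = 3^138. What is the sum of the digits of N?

306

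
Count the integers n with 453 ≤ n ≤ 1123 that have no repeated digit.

453

The integers in [453, 1123] that have no repeated digit: 453, 456, 457, 458, 459, 460, …, 1097, 1098.
453 qualify.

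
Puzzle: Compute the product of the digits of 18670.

0

1×8×6×7×0 = 0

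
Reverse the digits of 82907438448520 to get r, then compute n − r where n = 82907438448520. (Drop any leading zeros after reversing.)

80322954977592

Reverse of 82907438448520 is 2584483470928.
82907438448520 − 2584483470928 = 80322954977592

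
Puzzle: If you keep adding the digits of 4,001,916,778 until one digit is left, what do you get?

4+0+0+1+9+1+6+7+7+8 = 43
4+3 = 7

7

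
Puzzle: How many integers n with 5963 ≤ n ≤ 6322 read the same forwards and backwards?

The integers in [5963, 6322] that read the same forwards and backwards: 5995, 6006, 6116, 6226.
4 qualify.

4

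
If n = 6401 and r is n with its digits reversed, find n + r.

7447

Reverse of 6401 is 1046.
6401 + 1046 = 7447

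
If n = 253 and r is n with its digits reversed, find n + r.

Reverse of 253 is 352.
253 + 352 = 605

605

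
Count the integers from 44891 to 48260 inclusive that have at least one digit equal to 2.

The integers in [44891, 48260] that have at least one digit equal to 2: 44892, 44902, 44912, 44920, 44921, 44922, …, 48259, 48260.
932 qualify.

932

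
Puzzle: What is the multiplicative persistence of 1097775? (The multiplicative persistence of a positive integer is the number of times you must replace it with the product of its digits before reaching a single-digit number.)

1097775 → 0 (1 step)

1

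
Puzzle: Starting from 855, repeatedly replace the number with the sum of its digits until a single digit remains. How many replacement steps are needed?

855 → 18 → 9 (2 steps)

2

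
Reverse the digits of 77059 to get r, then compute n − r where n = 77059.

Reverse of 77059 is 95077.
77059 − 95077 = -18018

-18018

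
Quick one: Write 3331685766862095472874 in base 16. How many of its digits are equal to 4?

1

3331685766862095472874 in base 16 is B49C6D98EEF01B58EA.
The digit 4 appears 1 time.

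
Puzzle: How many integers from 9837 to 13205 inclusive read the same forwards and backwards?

34

The integers in [9837, 13205] that read the same forwards and backwards: 9889, 9999, 10001, 10101, 10201, 10301, …, 13031, 13131.
34 qualify.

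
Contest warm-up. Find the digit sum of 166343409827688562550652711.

1+6+6+3+4+3+4+0+9+8+2+7+6+8+8+5+6+2+5+5+0+6+5+2+7+1+1 = 120

120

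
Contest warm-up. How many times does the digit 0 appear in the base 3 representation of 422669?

422669 in base 3 is 210110210102.
The digit 0 appears 4 times.

4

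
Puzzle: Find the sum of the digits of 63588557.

47

6+3+5+8+8+5+5+7 = 47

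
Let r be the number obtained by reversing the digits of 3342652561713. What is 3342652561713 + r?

Reverse of 3342652561713 is 3171652562433.
3342652561713 + 3171652562433 = 6514305124146

6514305124146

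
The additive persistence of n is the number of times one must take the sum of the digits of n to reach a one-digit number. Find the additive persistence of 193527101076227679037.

193527101076227679037 → 85 → 13 → 4 (3 steps)

3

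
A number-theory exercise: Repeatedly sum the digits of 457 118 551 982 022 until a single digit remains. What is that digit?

6

4+5+7+1+1+8+5+5+1+9+8+2+0+2+2 = 60
6+0 = 6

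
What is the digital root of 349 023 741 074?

8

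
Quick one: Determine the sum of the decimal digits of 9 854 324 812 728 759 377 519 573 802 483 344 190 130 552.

9+8+5+4+3+2+4+8+1+2+7+2+8+7+5+9+3+7+7+5+1+9+5+7+3+8+0+2+4+8+3+3+4+4+1+9+0+1+3+0+5+5+2 = 193

193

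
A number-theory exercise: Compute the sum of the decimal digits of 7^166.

7^166 = 193319045586700980912077181301566939921310830578464339906760743805915636880837608191503565132893817727685573297260580256147974987587601621649
Sum of its 141 digits: 655.

655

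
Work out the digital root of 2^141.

8

The digital root of n equals n mod 9 (or 9 when 9 | n), so we need 2^141 mod 9.
2^141 ≡ 8 (mod 9), so the digital root is 8.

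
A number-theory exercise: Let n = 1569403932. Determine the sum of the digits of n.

42

1+5+6+9+4+0+3+9+3+2 = 42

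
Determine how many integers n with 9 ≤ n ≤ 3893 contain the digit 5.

1063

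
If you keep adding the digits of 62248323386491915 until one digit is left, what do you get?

6+2+2+4+8+3+2+3+3+8+6+4+9+1+9+1+5 = 76
7+6 = 13
1+3 = 4

4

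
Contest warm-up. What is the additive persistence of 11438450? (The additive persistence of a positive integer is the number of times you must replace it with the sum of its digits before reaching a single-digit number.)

11438450 → 26 → 8 (2 steps)

2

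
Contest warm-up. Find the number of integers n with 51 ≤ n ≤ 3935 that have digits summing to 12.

258

The integers in [51, 3935] that have digits summing to 12: 57, 66, 75, 84, 93, 129, …, 3810, 3900.
258 qualify.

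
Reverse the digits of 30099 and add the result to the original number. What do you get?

Reverse of 30099 is 99003.
30099 + 99003 = 129102

129102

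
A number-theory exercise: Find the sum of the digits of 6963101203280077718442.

81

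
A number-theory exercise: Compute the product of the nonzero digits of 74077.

1372

7×4×7×7 = 1372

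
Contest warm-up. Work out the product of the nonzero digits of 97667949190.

9×7×6×6×7×9×4×9×1×9 = 46294416

46294416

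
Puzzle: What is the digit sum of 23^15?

23^15 = 266635235464391245607
Sum of its 21 digits: 89.

89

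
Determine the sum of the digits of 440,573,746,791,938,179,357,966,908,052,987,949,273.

212

4+4+0+5+7+3+7+4+6+7+9+1+9+3+8+1+7+9+3+5+7+9+6+6+9+0+8+0+5+2+9+8+7+9+4+9+2+7+3 = 212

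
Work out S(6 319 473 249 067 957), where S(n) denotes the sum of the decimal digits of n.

6+3+1+9+4+7+3+2+4+9+0+6+7+9+5+7 = 82

82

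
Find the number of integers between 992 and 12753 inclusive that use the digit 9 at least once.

The integers in [992, 12753] that use the digit 9 at least once: 992, 993, 994, 995, 996, 997, …, 12739, 12749.
3856 qualify.

3856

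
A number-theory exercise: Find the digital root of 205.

7

2+0+5 = 7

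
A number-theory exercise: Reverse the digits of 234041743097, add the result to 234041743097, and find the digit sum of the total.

61

Reversal of 234041743097 is 790347140432; 234041743097 + 790347140432 = 1024388883529.
Digit sum of 1024388883529: 1+0+2+4+3+8+8+8+8+3+5+2+9 = 61.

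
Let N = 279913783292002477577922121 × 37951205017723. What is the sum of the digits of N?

178

279913783292002477577922121 × 37951205017723 = 10623065377001272868351785798219318750483
Sum of its 41 digits: 178.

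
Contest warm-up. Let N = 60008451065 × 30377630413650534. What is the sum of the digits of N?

111

60008451065 × 30377630413650534 = 1822914548148203777550118710
Sum of its 28 digits: 111.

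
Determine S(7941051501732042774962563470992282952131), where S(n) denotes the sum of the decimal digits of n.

7+9+4+1+0+5+1+5+0+1+7+3+2+0+4+2+7+7+4+9+6+2+5+6+3+4+7+0+9+9+2+2+8+2+9+5+2+1+3+1 = 164

164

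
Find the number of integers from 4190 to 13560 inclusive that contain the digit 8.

The integers in [4190, 13560] that contain the digit 8: 4198, 4208, 4218, 4228, 4238, 4248, …, 13548, 13558.
3232 qualify.

3232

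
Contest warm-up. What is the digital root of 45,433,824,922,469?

2

4+5+4+3+3+8+2+4+9+2+2+4+6+9 = 65
6+5 = 11
1+1 = 2
(Equivalently, 45,433,824,922,469 mod 9 = 2.)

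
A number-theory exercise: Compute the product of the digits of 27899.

9072

2×7×8×9×9 = 9072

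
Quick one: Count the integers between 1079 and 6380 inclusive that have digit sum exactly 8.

The integers in [1079, 6380] that have digit sum exactly 8: 1106, 1115, 1124, 1133, 1142, 1151, …, 6110, 6200.
108 qualify.

108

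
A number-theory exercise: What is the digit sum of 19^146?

19^146 = 4989140554726611841699576539508472309847063383000645008656162108599096183538578543598792547964137263067653630162065928235295382884456602286143694181111513337406150234736343389646656391081
Sum of its 187 digits: 838.

838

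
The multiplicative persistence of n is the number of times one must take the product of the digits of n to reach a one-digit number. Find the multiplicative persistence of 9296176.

2

9296176 → 40824 → 0 (2 steps)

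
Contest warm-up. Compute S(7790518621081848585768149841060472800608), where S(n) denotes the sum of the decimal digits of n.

7+7+9+0+5+1+8+6+2+1+0+8+1+8+4+8+5+8+5+7+6+8+1+4+9+8+4+1+0+6+0+4+7+2+8+0+0+6+0+8 = 182

182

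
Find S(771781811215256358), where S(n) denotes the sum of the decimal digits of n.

78

7+7+1+7+8+1+8+1+1+2+1+5+2+5+6+3+5+8 = 78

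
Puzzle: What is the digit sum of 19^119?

19^119 = 148483608503052950009621385563139543468649964072922220255270061385012532361207658886096608998707358679840406075295745638380917426402026905421934013185979
Sum of its 153 digits: 667.

667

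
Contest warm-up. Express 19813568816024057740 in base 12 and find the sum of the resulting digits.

19813568816024057740 in base 12 is 8B2013720AB4015864.
Digit sum: 8+11+2+0+1+3+7+2+0+10+11+4+0+1+5+8+6+4 = 83.

83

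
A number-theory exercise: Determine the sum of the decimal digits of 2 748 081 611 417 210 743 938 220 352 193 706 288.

2+7+4+8+0+8+1+6+1+1+4+1+7+2+1+0+7+4+3+9+3+8+2+2+0+3+5+2+1+9+3+7+0+6+2+8+8 = 145

145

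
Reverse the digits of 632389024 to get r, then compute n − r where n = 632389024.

211405788

Reverse of 632389024 is 420983236.
632389024 − 420983236 = 211405788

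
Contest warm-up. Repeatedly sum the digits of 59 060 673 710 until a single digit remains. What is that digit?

5+9+0+6+0+6+7+3+7+1+0 = 44
4+4 = 8

8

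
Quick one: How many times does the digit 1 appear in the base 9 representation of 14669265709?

2

14669265709 in base 9 is 41768726471.
The digit 1 appears 2 times.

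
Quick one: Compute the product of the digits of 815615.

1200

8×1×5×6×1×5 = 1200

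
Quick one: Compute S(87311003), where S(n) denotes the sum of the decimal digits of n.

23

8+7+3+1+1+0+0+3 = 23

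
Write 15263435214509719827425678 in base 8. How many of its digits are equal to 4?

15263435214509719827425678 in base 8 is 6240120754400456666736524616.
The digit 4 appears 5 times.

5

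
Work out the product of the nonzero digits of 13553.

225

1×3×5×5×3 = 225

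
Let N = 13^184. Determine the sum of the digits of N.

13^184 = 9237975890043406448083455357549945175696631233243121929618311163235368785888404256850191901009157145478539697754334160217933995145030276631207715955513162887498358951128747511376718671455543920119098369761
Sum of its 205 digits: 931.

931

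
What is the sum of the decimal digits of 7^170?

7^170 = 464159028453669055169897312305062222751067304218892880116132545878003444150891097267800059884078056364173061486722653195011287945197831493579249
Sum of its 144 digits: 625.

625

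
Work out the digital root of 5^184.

The digital root of n equals n mod 9 (or 9 when 9 | n), so we need 5^184 mod 9.
5^184 ≡ 4 (mod 9), so the digital root is 4.

4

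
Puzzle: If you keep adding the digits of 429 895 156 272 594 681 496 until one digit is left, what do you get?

4+2+9+8+9+5+1+5+6+2+7+2+5+9+4+6+8+1+4+9+6 = 112
1+1+2 = 4

4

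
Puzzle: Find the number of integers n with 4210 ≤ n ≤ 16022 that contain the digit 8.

3944

The integers in [4210, 16022] that contain the digit 8: 4218, 4228, 4238, 4248, 4258, 4268, …, 16008, 16018.
3944 qualify.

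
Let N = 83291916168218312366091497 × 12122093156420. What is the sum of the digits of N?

196

83291916168218312366091497 × 12122093156420 = 1009672366967867553837519593447252960740
Sum of its 40 digits: 196.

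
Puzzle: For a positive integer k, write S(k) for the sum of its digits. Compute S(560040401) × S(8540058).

600

S(560040401) = 5+6+0+0+4+0+4+0+1 = 20.
S(8540058) = 8+5+4+0+0+5+8 = 30.
20 · 30 = 600.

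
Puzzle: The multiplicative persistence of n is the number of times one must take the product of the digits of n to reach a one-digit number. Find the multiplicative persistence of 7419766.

7419766 → 63504 → 0 (2 steps)

2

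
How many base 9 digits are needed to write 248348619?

9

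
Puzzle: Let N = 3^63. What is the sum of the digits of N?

153

3^63 = 1144561273430837494885949696427
Sum of its 31 digits: 153.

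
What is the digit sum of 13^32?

169

13^32 = 442779263776840698304313192148785281
Sum of its 36 digits: 169.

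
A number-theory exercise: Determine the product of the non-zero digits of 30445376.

3×4×4×5×3×7×6 = 30240

30240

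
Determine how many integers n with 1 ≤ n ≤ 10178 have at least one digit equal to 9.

3465

The integers in [1, 10178] that have at least one digit equal to 9: 9, 19, 29, 39, 49, 59, …, 10159, 10169.
3465 qualify.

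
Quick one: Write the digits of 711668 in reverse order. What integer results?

Reversing 711668 gives 866117.

866117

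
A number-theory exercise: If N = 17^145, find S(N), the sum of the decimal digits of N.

17^145 = 26007200141556108996232824997561595292675382110218055410968045983552367730169977517516508414014946246907272079097421512285735186598039589434676639371939331637248847378464973738257
Sum of its 179 digits: 827.

827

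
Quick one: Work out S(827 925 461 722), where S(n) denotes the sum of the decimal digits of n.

8+2+7+9+2+5+4+6+1+7+2+2 = 55

55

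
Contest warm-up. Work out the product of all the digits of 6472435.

6×4×7×2×4×3×5 = 20160

20160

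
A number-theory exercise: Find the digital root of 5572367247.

5+5+7+2+3+6+7+2+4+7 = 48
4+8 = 12
1+2 = 3

3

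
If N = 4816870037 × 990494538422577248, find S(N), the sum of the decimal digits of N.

4816870037 × 990494538422577248 = 4771083463939857590209118176
Sum of its 28 digits: 133.

133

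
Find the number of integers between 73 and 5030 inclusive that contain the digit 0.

The integers in [73, 5030] that contain the digit 0: 80, 90, 100, 101, 102, 103, …, 5029, 5030.
1288 qualify.

1288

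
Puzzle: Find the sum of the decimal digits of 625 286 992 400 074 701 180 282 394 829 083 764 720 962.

6+2+5+2+8+6+9+9+2+4+0+0+0+7+4+7+0+1+1+8+0+2+8+2+3+9+4+8+2+9+0+8+3+7+6+4+7+2+0+9+6+2 = 182

182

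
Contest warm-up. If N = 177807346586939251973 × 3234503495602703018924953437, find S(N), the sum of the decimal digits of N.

177807346586939251973 × 3234503495602703018924953437 = 575118484079296356434337948531229234936635381201
Sum of its 48 digits: 213.

213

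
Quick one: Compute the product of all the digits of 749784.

7×4×9×7×8×4 = 56448

56448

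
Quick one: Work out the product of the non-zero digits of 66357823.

181440

6×6×3×5×7×8×2×3 = 181440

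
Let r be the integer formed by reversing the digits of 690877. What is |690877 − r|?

87219

Reverse of 690877 is 778096.
|690877 − 778096| = 87219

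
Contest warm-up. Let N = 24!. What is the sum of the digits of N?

81

24! = 620448401733239439360000
Sum of its 24 digits: 81.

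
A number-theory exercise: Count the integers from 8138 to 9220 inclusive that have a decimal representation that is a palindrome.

10

The integers in [8138, 9220] that have a decimal representation that is a palindrome: 8228, 8338, 8448, 8558, 8668, 8778, 8888, 8998, 9009, 9119.
10 qualify.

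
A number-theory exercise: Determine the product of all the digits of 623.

6×2×3 = 36

36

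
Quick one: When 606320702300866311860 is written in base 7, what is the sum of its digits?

68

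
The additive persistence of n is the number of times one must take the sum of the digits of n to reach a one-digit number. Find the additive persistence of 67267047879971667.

3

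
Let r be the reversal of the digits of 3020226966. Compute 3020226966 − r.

-3675993237

Reverse of 3020226966 is 6696220203.
3020226966 − 6696220203 = -3675993237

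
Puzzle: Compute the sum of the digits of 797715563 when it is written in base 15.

797715563 in base 15 is 4A075278.
Digit sum: 4+10+0+7+5+2+7+8 = 43.

43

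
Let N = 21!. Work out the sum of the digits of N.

21! = 51090942171709440000
Sum of its 20 digits: 63.

63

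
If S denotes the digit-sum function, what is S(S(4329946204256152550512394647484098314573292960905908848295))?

First digit sum: 266.
2+6+6 = 14.

14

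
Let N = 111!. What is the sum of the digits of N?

111! = 1762952551090244663872161047107075788761409536026565516041574063347346955087248316436555574598462315773196047662837978913145847497199871623320096254145331200000000000000000000000000
Sum of its 181 digits: 693.

693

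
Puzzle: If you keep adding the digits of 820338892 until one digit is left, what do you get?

8+2+0+3+3+8+8+9+2 = 43
4+3 = 7

7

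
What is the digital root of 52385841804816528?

5+2+3+8+5+8+4+1+8+0+4+8+1+6+5+2+8 = 78
7+8 = 15
1+5 = 6
(Equivalently, 52385841804816528 mod 9 = 6.)

6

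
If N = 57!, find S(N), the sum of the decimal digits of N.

270

57! = 40526919504877216755680601905432322134980384796226602145184481280000000000000
Sum of its 77 digits: 270.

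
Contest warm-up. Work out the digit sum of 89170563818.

56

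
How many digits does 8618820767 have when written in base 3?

21

8618820767 in base 3 is 211020122211110101222, which has 21 digits.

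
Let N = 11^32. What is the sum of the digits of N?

139

11^32 = 2111377674535255285545615254209921
Sum of its 34 digits: 139.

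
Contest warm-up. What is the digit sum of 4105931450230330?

43

4+1+0+5+9+3+1+4+5+0+2+3+0+3+3+0 = 43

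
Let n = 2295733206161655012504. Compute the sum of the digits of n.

75

2+2+9+5+7+3+3+2+0+6+1+6+1+6+5+5+0+1+2+5+0+4 = 75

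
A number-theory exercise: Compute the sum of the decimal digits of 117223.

16

1+1+7+2+2+3 = 16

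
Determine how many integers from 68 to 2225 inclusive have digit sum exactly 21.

The integers in [68, 2225] that have digit sum exactly 21: 399, 489, 498, 579, 588, 597, …, 1992, 2199.
65 qualify.

65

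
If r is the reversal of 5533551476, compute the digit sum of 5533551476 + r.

Reversal of 5533551476 is 6741553355; 5533551476 + 6741553355 = 12275104831.
Digit sum of 12275104831: 1+2+2+7+5+1+0+4+8+3+1 = 34.

34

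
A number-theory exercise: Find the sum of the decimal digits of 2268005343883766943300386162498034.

2+2+6+8+0+0+5+3+4+3+8+8+3+7+6+6+9+4+3+3+0+0+3+8+6+1+6+2+4+9+8+0+3+4 = 144

144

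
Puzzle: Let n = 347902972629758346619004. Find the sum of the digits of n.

113

3+4+7+9+0+2+9+7+2+6+2+9+7+5+8+3+4+6+6+1+9+0+0+4 = 113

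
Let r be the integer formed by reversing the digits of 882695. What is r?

596288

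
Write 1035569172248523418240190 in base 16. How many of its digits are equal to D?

1035569172248523418240190 in base 16 is DB4A513B9768B19204BE.
The digit D appears 1 time.

1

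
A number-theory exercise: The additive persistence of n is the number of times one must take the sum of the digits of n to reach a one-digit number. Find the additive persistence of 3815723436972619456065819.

3815723436972619456065819 → 120 → 3 (2 steps)

2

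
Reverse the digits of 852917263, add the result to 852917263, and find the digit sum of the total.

32

Reversal of 852917263 is 362719258; 852917263 + 362719258 = 1215636521.
Digit sum of 1215636521: 1+2+1+5+6+3+6+5+2+1 = 32.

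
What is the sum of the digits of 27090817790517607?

76

2+7+0+9+0+8+1+7+7+9+0+5+1+7+6+0+7 = 76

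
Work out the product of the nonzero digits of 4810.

32

4×8×1 = 32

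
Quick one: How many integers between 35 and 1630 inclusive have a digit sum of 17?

The integers in [35, 1630] that have a digit sum of 17: 89, 98, 179, 188, 197, 269, …, 1619, 1628.
98 qualify.

98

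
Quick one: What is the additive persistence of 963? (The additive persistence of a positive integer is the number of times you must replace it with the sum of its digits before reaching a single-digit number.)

963 → 18 → 9 (2 steps)

2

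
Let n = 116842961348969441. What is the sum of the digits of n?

1+1+6+8+4+2+9+6+1+3+4+8+9+6+9+4+4+1 = 86

86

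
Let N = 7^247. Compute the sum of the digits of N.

961

7^247 = 54854957576556865299555219821488223770492611732578777156559174264761635162080802265036764466629721124626962225763674796130798503983561122921577440806764720163706947866621104618064172888180249197159655224615543
Sum of its 209 digits: 961.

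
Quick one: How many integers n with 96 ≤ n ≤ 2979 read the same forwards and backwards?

The integers in [96, 2979] that read the same forwards and backwards: 99, 101, 111, 121, 131, 141, …, 2772, 2882.
110 qualify.

110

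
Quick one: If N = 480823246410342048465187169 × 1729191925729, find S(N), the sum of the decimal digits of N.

191

480823246410342048465187169 × 1729191925729 = 831435675395568853327099649579531771201
Sum of its 39 digits: 191.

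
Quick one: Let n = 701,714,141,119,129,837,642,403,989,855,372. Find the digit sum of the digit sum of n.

7

First digit sum: 142.
1+4+2 = 7.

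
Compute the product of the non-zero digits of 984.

288

9×8×4 = 288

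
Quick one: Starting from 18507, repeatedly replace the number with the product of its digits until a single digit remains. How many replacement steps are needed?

1

18507 → 0 (1 step)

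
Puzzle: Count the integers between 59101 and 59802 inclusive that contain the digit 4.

The integers in [59101, 59802] that contain the digit 4: 59104, 59114, 59124, 59134, 59140, 59141, …, 59784, 59794.
214 qualify.

214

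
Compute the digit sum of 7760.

7+7+6+0 = 20

20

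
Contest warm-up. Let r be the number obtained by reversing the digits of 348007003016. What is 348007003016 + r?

958307703859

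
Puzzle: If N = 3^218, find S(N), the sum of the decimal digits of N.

423

3^218 = 102904301455531963439992866447168218522419143722136443140378363244115503241210542472452004357744699936489
Sum of its 105 digits: 423.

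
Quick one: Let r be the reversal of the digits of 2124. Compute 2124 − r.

Reverse of 2124 is 4212.
2124 − 4212 = -2088

-2088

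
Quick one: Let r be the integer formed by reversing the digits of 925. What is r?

Reversing 925 gives 529.

529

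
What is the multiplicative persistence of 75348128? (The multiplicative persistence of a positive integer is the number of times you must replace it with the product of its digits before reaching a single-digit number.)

2

75348128 → 53760 → 0 (2 steps)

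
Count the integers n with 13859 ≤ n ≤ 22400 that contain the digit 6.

The integers in [13859, 22400] that contain the digit 6: 13860, 13861, 13862, 13863, 13864, 13865, …, 22386, 22396.
3005 qualify.

3005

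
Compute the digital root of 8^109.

The digital root of n equals n mod 9 (or 9 when 9 | n), so we need 8^109 mod 9.
8^109 ≡ 8 (mod 9), so the digital root is 8.

8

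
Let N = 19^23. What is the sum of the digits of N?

145

19^23 = 257829627945307727248226067259
Sum of its 30 digits: 145.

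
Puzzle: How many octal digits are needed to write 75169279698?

75169279698 in base 8 is 1060034027322, which has 13 digits.

13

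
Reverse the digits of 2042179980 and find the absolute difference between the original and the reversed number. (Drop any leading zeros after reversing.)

Reverse of 2042179980 is 899712402.
|2042179980 − 899712402| = 1142467578

1142467578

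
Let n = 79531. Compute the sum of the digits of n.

7+9+5+3+1 = 25

25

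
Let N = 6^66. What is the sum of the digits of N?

6^66 = 2280250319867037997421842330085227917956272625811456
Sum of its 52 digits: 225.

225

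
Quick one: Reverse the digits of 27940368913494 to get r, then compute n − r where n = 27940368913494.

Reverse of 27940368913494 is 49431986304972.
27940368913494 − 49431986304972 = -21491617391478

-21491617391478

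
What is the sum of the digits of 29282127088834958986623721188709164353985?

207

2+9+2+8+2+1+2+7+0+8+8+8+3+4+9+5+8+9+8+6+6+2+3+7+2+1+1+8+8+7+0+9+1+6+4+3+5+3+9+8+5 = 207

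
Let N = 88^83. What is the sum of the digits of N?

724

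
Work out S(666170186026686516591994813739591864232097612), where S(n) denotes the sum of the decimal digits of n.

214

6+6+6+1+7+0+1+8+6+0+2+6+6+8+6+5+1+6+5+9+1+9+9+4+8+1+3+7+3+9+5+9+1+8+6+4+2+3+2+0+9+7+6+1+2 = 214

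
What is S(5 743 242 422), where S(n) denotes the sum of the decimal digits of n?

5+7+4+3+2+4+2+4+2+2 = 35

35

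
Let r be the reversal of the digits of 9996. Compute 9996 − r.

Reverse of 9996 is 6999.
9996 − 6999 = 2997

2997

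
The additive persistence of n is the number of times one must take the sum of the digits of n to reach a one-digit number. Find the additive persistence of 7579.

3

7579 → 28 → 10 → 1 (3 steps)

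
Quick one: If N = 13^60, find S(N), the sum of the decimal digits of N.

298

13^60 = 6864377172744689378196133203444067624537070830997366604446306636401
Sum of its 67 digits: 298.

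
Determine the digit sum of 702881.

7+0+2+8+8+1 = 26

26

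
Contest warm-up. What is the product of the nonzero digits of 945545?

18000

9×4×5×5×4×5 = 18000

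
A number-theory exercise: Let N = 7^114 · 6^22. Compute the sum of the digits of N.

522

7^114 · 6^22 = 288738083864826733302747953425170996796710085839317701387495522663251155157515032864797174131096973072834666430464
Sum of its 114 digits: 522.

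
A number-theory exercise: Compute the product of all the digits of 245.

2×4×5 = 40

40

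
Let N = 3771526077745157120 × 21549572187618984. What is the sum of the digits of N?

3771526077745157120 × 21549572187618984 = 81274773469856751844804029774766080
Sum of its 35 digits: 174.

174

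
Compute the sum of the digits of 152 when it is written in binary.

3

152 in base 2 is 10011000.
Digit sum: 1+0+0+1+1+0+0+0 = 3.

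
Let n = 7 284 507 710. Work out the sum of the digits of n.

7+2+8+4+5+0+7+7+1+0 = 41

41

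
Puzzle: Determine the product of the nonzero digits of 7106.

42

7×1×6 = 42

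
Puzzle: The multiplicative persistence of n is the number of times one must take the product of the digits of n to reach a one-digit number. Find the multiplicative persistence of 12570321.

12570321 → 0 (1 step)

1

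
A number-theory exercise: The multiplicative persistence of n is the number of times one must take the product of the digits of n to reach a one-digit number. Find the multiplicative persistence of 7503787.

1

7503787 → 0 (1 step)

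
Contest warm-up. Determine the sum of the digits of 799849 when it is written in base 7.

25

799849 in base 7 is 6540631.
Digit sum: 6+5+4+0+6+3+1 = 25.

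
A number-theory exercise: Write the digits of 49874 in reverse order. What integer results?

Reversing 49874 gives 47894.

47894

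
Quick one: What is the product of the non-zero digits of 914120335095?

9×1×4×1×2×3×3×5×9×5 = 145800

145800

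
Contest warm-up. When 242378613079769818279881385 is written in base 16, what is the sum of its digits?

175

242378613079769818279881385 in base 16 is C87DAAF1793136DF12AAA9.
Digit sum: 12+8+7+13+10+10+15+1+7+9+3+1+3+6+13+15+1+2+10+10+10+9 = 175.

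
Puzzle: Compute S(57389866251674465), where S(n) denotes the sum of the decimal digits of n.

5+7+3+8+9+8+6+6+2+5+1+6+7+4+4+6+5 = 92

92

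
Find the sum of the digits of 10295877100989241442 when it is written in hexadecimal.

137

10295877100989241442 in base 16 is 8EE24DAC678AD862.
Digit sum: 8+14+14+2+4+13+10+12+6+7+8+10+13+8+6+2 = 137.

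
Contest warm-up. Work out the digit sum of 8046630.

27

8+0+4+6+6+3+0 = 27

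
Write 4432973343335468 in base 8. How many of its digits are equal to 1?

3

4432973343335468 in base 8 is 175774201133322054.
The digit 1 appears 3 times.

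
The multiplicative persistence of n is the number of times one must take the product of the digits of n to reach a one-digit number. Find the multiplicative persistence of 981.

981 → 72 → 14 → 4 (3 steps)

3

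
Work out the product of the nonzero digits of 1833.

1×8×3×3 = 72

72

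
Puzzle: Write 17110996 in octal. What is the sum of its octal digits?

21

17110996 in base 8 is 101213724.
Digit sum: 1+0+1+2+1+3+7+2+4 = 21.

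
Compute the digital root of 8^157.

The digital root of n equals n mod 9 (or 9 when 9 | n), so we need 8^157 mod 9.
8^157 ≡ 8 (mod 9), so the digital root is 8.

8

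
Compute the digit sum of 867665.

8+6+7+6+6+5 = 38

38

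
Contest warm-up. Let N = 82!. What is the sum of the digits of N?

82! = 475364333701284174842138206989404946643813294067993328617160934076743994734899148613007131808479167119360000000000000000000
Sum of its 123 digits: 477.

477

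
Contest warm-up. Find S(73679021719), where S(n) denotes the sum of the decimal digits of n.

7+3+6+7+9+0+2+1+7+1+9 = 52

52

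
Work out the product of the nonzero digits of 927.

9×2×7 = 126

126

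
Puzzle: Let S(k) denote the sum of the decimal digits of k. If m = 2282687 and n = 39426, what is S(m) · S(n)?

S(2282687) = 2+2+8+2+6+8+7 = 35.
S(39426) = 3+9+4+2+6 = 24.
35 · 24 = 840.

840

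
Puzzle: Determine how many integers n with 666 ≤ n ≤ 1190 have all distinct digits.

The integers in [666, 1190] that have all distinct digits: 670, 671, 672, 673, 674, 675, …, 1097, 1098.
296 qualify.

296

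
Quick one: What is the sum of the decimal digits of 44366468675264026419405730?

112

4+4+3+6+6+4+6+8+6+7+5+2+6+4+0+2+6+4+1+9+4+0+5+7+3+0 = 112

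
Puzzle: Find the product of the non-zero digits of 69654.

6×9×6×5×4 = 6480

6480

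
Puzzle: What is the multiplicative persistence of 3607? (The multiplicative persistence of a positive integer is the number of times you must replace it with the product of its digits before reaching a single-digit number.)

3607 → 0 (1 step)

1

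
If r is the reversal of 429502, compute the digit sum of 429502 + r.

26

Reversal of 429502 is 205924; 429502 + 205924 = 635426.
Digit sum of 635426: 6+3+5+4+2+6 = 26.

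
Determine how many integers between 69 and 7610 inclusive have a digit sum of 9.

209

The integers in [69, 7610] that have a digit sum of 9: 72, 81, 90, 108, 117, 126, …, 7110, 7200.
209 qualify.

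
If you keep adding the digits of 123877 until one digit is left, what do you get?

1+2+3+8+7+7 = 28
2+8 = 10
1+0 = 1
(Equivalently, 123877 mod 9 = 1.)

1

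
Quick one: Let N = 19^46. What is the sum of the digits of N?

19^46 = 66476117046415807326862425861336332693125001052869591773081
Sum of its 59 digits: 244.

244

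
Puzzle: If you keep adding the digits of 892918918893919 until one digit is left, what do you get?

8+9+2+9+1+8+9+1+8+8+9+3+9+1+9 = 94
9+4 = 13
1+3 = 4

4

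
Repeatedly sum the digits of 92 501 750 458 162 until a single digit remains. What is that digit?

9+2+5+0+1+7+5+0+4+5+8+1+6+2 = 55
5+5 = 10
1+0 = 1

1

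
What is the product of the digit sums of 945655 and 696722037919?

S(945655) = 9+4+5+6+5+5 = 34.
S(696722037919) = 6+9+6+7+2+2+0+3+7+9+1+9 = 61.
34 · 61 = 2074.

2074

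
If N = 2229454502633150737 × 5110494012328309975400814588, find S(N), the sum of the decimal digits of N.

2229454502633150737 × 5110494012328309975400814588 = 11393613886465107227048611884573352802792551356
Sum of its 47 digits: 201.

201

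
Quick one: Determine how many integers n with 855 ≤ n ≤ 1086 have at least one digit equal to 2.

The integers in [855, 1086] that have at least one digit equal to 2: 862, 872, 882, 892, 902, 912, …, 1072, 1082.
41 qualify.

41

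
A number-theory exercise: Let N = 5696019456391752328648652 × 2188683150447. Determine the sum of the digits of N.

5696019456391752328648652 × 2188683150447 = 12466781808822908817693680193519747444
Sum of its 38 digits: 186.

186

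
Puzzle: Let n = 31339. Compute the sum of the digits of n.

3+1+3+3+9 = 19

19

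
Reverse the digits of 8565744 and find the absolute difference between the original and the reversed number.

Reverse of 8565744 is 4475658.
|8565744 − 4475658| = 4090086

4090086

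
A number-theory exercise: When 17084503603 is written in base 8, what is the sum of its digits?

41

17084503603 in base 8 is 177224153063.
Digit sum: 1+7+7+2+2+4+1+5+3+0+6+3 = 41.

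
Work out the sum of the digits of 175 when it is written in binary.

6

175 in base 2 is 10101111.
Digit sum: 1+0+1+0+1+1+1+1 = 6.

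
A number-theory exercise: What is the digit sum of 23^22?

23^22 = 907846434775996175406740561329
Sum of its 30 digits: 148.

148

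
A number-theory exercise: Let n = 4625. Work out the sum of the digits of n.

17

4+6+2+5 = 17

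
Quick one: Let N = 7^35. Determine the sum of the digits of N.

157

7^35 = 378818692265664781682717625943
Sum of its 30 digits: 157.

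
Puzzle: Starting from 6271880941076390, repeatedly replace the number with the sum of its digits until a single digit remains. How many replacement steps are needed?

6271880941076390 → 71 → 8 (2 steps)

2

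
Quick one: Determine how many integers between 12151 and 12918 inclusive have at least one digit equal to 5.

229

The integers in [12151, 12918] that have at least one digit equal to 5: 12151, 12152, 12153, 12154, 12155, 12156, …, 12905, 12915.
229 qualify.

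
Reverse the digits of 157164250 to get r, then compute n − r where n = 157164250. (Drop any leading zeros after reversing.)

Reverse of 157164250 is 52461751.
157164250 − 52461751 = 104702499

104702499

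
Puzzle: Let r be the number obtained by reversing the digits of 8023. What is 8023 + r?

Reverse of 8023 is 3208.
8023 + 3208 = 11231

11231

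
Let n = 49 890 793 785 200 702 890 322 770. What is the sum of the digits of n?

4+9+8+9+0+7+9+3+7+8+5+2+0+0+7+0+2+8+9+0+3+2+2+7+7+0 = 118

118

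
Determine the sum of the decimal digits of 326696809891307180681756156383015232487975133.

205

3+2+6+6+9+6+8+0+9+8+9+1+3+0+7+1+8+0+6+8+1+7+5+6+1+5+6+3+8+3+0+1+5+2+3+2+4+8+7+9+7+5+1+3+3 = 205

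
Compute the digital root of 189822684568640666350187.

1+8+9+8+2+2+6+8+4+5+6+8+6+4+0+6+6+6+3+5+0+1+8+7 = 119
1+1+9 = 11
1+1 = 2

2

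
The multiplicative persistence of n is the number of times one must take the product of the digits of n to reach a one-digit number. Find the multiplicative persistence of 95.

3

95 → 45 → 20 → 0 (3 steps)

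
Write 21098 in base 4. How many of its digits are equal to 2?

4

21098 in base 4 is 11021222.
The digit 2 appears 4 times.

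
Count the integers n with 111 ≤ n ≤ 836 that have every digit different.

526

The integers in [111, 836] that have every digit different: 120, 123, 124, 125, 126, 127, …, 835, 836.
526 qualify.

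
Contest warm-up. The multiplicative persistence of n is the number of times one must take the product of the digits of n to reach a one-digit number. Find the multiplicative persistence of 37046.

37046 → 0 (1 step)

1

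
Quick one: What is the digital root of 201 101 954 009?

5

2+0+1+1+0+1+9+5+4+0+0+9 = 32
3+2 = 5
(Equivalently, 201 101 954 009 mod 9 = 5.)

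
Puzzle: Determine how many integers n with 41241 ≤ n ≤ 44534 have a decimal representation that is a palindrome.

The integers in [41241, 44534] that have a decimal representation that is a palindrome: 41314, 41414, 41514, 41614, 41714, 41814, …, 44344, 44444.
32 qualify.

32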